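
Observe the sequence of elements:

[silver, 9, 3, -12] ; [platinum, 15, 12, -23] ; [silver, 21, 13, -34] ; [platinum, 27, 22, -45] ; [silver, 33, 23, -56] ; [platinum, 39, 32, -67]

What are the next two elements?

Metal — alternates silver ↔ platinum: silver, platinum, silver, platinum, silver, platinum → silver → platinum.
Second slot — +6 each step: 9, 15, 21, 27, 33, 39 → 45 → 51.
Third slot — alternating steps +9, +1, +9, +1, …: 3, 12, 13, 22, 23, 32 → 33 → 42.
For the fourth slot, −11 each step: -12, -23, -34, -45, -56, -67 → -78 → -89.
So the next two elements are [silver, 45, 33, -78] and [platinum, 51, 42, -89].

[silver, 45, 33, -78], [platinum, 51, 42, -89]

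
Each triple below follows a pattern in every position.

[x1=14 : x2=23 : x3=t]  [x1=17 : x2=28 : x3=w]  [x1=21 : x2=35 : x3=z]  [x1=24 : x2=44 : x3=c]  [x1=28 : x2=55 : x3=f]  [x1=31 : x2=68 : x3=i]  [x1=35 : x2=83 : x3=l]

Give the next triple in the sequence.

[x1=38 : x2=100 : x3=o]

X1: 14, 17, 21, 24, 28, 31, 35 → 38 (alternating steps +3, +4, +3, +4, …).
X2 goes 23, 28, 35, 44, 55, 68, 83 → 100 (differences are 5, 7, 9, … (increasing by 2 each time)).
X3: letters move forward 3 places in the alphabet, wrapping Z→A; t, w, z, c, f, i, l → o.
So the next triple is [x1=38 : x2=100 : x3=o].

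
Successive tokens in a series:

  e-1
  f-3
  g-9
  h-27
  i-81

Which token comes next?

j-243

Letter — letters move forward 1 place in the alphabet: e, f, g, h, i → j.
Second component: ×3 each step, so 1, 3, 9, 27, 81 → 243.
Combining the parts gives j-243.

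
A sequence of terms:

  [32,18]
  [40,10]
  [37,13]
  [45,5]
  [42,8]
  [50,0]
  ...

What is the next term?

[47,3]

First entry — alternating steps +8, −3, +8, −3, …: 32, 40, 37, 45, 42, 50 → 47.
For the second entry, together with the first entry always sums to 50: 18, 10, 13, 5, 8, 0 → 3.
Putting it together: [47,3].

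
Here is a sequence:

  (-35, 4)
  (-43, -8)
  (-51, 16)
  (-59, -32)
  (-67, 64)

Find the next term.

First slot — −8 each step: -35, -43, -51, -59, -67 → -75.
Second slot goes 4, -8, 16, -32, 64 → -128 (×(-2) each step).
So the next term is (-75, -128).

(-75, -128)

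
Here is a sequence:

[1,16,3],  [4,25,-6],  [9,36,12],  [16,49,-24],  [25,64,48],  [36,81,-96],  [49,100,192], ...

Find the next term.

First value — perfect squares: 1², 2², 3², …: 1, 4, 9, 16, 25, 36, 49 → 64.
Second value: 16, 25, 36, 49, 64, 81, 100 → 121 (perfect squares: 4², 5², 6², …).
Third value: ×(-2) each step; 3, -6, 12, -24, 48, -96, 192 → -384.
Putting it together: [64,121,-384].

[64,121,-384]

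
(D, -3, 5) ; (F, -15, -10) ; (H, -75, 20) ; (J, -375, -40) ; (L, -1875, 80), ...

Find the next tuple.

(N, -9375, -160)

Letter goes D, F, H, J, L → N (letters move forward 2 places in the alphabet).
For the second value, ×5 each step: -3, -15, -75, -375, -1875 → -9375.
Third value: ×(-2) each step; 5, -10, 20, -40, 80 → -160.
Putting it together: (N, -9375, -160).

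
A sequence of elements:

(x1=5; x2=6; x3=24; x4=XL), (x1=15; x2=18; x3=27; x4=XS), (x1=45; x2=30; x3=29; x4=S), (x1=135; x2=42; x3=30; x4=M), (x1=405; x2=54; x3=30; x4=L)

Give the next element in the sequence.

(x1=1215; x2=66; x3=29; x4=XL)

X1: 5, 15, 45, 135, 405 → 1215 (×3 each step).
X2: 6, 18, 30, 42, 54 → 66 (+12 each step).
X3: differences are 3, 2, 1, … (decreasing by 1 each time), so 24, 27, 29, 30, 30 → 29.
X4: runs through clothing sizes XS→XL, so XL, XS, S, M, L → XL.
Combining the parts gives (x1=1215; x2=66; x3=29; x4=XL).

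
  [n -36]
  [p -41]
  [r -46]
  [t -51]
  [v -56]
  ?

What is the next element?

Letter: letters move forward 2 places in the alphabet; n, p, r, t, v → x.
Second slot: -36, -41, -46, -51, -56 → -61 (−5 each step).
Combining the parts gives [x -61].

[x -61]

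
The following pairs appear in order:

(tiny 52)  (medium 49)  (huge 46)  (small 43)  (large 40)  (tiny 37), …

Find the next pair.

For the size, repeats tiny → medium → huge → small → large: tiny, medium, huge, small, large, tiny → medium.
Second slot: 52, 49, 46, 43, 40, 37 → 34 (−3 each step).
Putting it together: (medium 34).

(medium 34)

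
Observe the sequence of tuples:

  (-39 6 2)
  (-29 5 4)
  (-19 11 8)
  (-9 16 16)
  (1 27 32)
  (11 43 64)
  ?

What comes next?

(21 70 128)

First part goes -39, -29, -19, -9, 1, 11 → 21 (+10 each step).
Second part goes 6, 5, 11, 16, 27, 43 → 70 (each term is the sum of the two before it).
Third part: ×2 each step, so 2, 4, 8, 16, 32, 64 → 128.
So the next tuple is (21 70 128).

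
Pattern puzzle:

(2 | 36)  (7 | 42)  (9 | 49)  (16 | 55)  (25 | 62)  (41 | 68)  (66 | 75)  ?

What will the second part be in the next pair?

First part goes 2, 7, 9, 16, 25, 41, 66 → 107 (each term is the sum of the two before it).
For the second part, alternating steps +6, +7, +6, +7, …: 36, 42, 49, 55, 62, 68, 75 → 81.

81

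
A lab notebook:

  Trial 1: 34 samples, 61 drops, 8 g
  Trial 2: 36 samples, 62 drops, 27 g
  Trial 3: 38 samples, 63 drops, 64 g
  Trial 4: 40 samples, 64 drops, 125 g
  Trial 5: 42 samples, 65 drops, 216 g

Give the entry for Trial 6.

44 samples, 66 drops, 343 g

Samples goes 34, 36, 38, 40, 42 → 44 (+2 each step).
Drops: +1 each step; 61, 62, 63, 64, 65 → 66.
For the g, perfect cubes: 2³, 3³, 4³, …: 8, 27, 64, 125, 216 → 343.
Putting it together: 44 samples, 66 drops, 343 g.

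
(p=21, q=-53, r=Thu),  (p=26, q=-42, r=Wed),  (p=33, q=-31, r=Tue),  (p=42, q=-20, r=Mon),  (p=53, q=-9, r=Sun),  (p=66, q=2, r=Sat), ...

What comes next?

P — differences are 5, 7, 9, … (increasing by 2 each time): 21, 26, 33, 42, 53, 66 → 81.
For the q, +11 each step: -53, -42, -31, -20, -9, 2 → 13.
For the r, runs backward through the weekdays Mon→Sun: Thu, Wed, Tue, Mon, Sun, Sat → Fri.
Putting it together: (p=81, q=13, r=Fri).

(p=81, q=13, r=Fri)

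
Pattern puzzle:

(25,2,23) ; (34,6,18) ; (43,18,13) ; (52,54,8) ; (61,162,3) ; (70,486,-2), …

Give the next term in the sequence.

(79,1458,-7)

For the first value, +9 each step: 25, 34, 43, 52, 61, 70 → 79.
Second value — ×3 each step: 2, 6, 18, 54, 162, 486 → 1458.
Third value: −5 each step; 23, 18, 13, 8, 3, -2 → -7.
So the next term is (79,1458,-7).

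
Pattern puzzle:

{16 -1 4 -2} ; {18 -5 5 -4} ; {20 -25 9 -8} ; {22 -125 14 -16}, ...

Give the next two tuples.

{24 -625 23 -32}, {26 -3125 37 -64}

First slot: +2 each step; 16, 18, 20, 22 → 24 → 26.
Second slot: ×5 each step; -1, -5, -25, -125 → -625 → -3125.
For the third slot, each term is the sum of the two before it: 4, 5, 9, 14 → 23 → 37.
Fourth slot: -2, -4, -8, -16 → -32 → -64 (×2 each step).
Putting the parts together: {24 -625 23 -32} and then {26 -3125 37 -64}.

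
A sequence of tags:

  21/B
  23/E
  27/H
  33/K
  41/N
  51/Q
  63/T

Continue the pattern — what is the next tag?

77/W

First component: differences are 2, 4, 6, … (increasing by 2 each time), so 21, 23, 27, 33, 41, 51, 63 → 77.
Letter: B, E, H, K, N, Q, T → W (letters move forward 3 places in the alphabet).
So the next tag is 77/W.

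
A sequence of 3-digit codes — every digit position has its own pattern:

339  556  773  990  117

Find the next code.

334

First digit: +2 each step, mod 10, so 3, 5, 7, 9, 1 → 3.
Second digit: 3, 5, 7, 9, 1 → 3 (+2 each step, mod 10).
Third digit — −3 each step, mod 10: 9, 6, 3, 0, 7 → 4.
Putting it together: 334.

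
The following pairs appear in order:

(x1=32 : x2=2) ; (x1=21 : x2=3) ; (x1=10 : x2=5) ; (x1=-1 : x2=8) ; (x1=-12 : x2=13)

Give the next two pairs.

For the x1, −11 each step: 32, 21, 10, -1, -12 → -23 → -34.
X2: each term is the sum of the two before it, so 2, 3, 5, 8, 13 → 21 → 34.
Putting the parts together: (x1=-23 : x2=21) and then (x1=-34 : x2=34).

(x1=-23 : x2=21), (x1=-34 : x2=34)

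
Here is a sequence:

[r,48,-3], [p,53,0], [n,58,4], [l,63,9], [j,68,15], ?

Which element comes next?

Letter goes r, p, n, l, j → h (letters move back 2 places in the alphabet).
Second slot: +5 each step, so 48, 53, 58, 63, 68 → 73.
Third slot: differences are 3, 4, 5, … (increasing by 1 each time); -3, 0, 4, 9, 15 → 22.
So the next element is [h,73,22].

[h,73,22]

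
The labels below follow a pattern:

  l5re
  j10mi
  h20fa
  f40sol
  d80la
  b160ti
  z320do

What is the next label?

x640re

For the letter, letters move back 2 places in the alphabet, wrapping A→Z: l, j, h, f, d, b, z → x.
Second component: 5, 10, 20, 40, 80, 160, 320 → 640 (×2 each step).
Note: runs through the solfège scale do→ti; re, mi, fa, sol, la, ti, do → re.
Putting it together: x640re.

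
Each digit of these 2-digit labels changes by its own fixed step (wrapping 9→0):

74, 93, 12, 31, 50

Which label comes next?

First digit: +2 each step, mod 10, so 7, 9, 1, 3, 5 → 7.
Second digit: −1 each step, mod 10; 4, 3, 2, 1, 0 → 9.
So the next label is 79.

79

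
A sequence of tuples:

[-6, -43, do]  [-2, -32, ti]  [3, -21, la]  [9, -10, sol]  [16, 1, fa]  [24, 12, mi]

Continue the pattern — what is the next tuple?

[33, 23, re]

First component: differences are 4, 5, 6, … (increasing by 1 each time), so -6, -2, 3, 9, 16, 24 → 33.
Second component — +11 each step: -43, -32, -21, -10, 1, 12 → 23.
Note — runs backward through the solfège scale do→ti: do, ti, la, sol, fa, mi → re.
So the next tuple is [33, 23, re].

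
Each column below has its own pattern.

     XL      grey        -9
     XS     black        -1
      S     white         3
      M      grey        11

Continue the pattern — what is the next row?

L  black  15

Size — runs through clothing sizes XS→XL: XL, XS, S, M → L.
Shade: repeats grey → black → white; grey, black, white, grey → black.
Third component goes -9, -1, 3, 11 → 15 (alternating steps +8, +4, +8, +4, …).
So the next row is L  black  15.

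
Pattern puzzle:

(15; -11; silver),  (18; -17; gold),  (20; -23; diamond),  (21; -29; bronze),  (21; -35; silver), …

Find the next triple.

First component goes 15, 18, 20, 21, 21 → 20 (differences are 3, 2, 1, … (decreasing by 1 each time)).
For the second component, −6 each step: -11, -17, -23, -29, -35 → -41.
Rank: repeats silver → gold → diamond → bronze, so silver, gold, diamond, bronze, silver → gold.
So the next triple is (20; -41; gold).

(20; -41; gold)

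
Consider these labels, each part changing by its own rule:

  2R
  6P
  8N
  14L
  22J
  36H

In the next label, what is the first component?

First component: each term is the sum of the two before it; 2, 6, 8, 14, 22, 36 → 58.

58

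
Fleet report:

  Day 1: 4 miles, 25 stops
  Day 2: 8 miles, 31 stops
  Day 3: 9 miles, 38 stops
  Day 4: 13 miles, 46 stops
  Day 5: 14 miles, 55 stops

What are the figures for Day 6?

Miles: alternating steps +4, +1, +4, +1, …, so 4, 8, 9, 13, 14 → 18.
Stops goes 25, 31, 38, 46, 55 → 65 (differences are 6, 7, 8, … (increasing by 1 each time)).
So the next record is 18 miles, 65 stops.

18 miles, 65 stops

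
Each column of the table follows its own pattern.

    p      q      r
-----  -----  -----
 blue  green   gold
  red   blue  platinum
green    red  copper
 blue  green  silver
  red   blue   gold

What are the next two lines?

green  red  platinum; blue  green  copper

Column p goes blue, red, green, blue, red → green → blue (repeats blue → red → green).
Column q — repeats green → blue → red: green, blue, red, green, blue → red → green.
Column r: gold, platinum, copper, silver, gold → platinum → copper (repeats gold → platinum → copper → silver).
Putting the parts together: green  red  platinum and then blue  green  copper.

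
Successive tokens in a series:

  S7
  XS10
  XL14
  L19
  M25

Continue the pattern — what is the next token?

Size goes S, XS, XL, L, M → S (runs backward through clothing sizes XS→XL).
Second component: differences are 3, 4, 5, … (increasing by 1 each time); 7, 10, 14, 19, 25 → 32.
Putting it together: S32.

S32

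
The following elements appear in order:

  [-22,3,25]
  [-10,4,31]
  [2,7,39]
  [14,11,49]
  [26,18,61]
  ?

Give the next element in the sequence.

[38,29,75]

First slot — +12 each step: -22, -10, 2, 14, 26 → 38.
Second slot: 3, 4, 7, 11, 18 → 29 (each term is the sum of the two before it).
Third slot goes 25, 31, 39, 49, 61 → 75 (differences are 6, 8, 10, … (increasing by 2 each time)).
Putting it together: [38,29,75].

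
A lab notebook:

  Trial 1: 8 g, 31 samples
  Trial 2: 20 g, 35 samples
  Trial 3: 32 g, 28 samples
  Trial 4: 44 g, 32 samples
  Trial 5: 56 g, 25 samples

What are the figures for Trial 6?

G: +12 each step, so 8, 20, 32, 44, 56 → 68.
Samples goes 31, 35, 28, 32, 25 → 29 (alternating steps +4, −7, +4, −7, …).
Combining the parts gives 68 g, 29 samples.

68 g, 29 samples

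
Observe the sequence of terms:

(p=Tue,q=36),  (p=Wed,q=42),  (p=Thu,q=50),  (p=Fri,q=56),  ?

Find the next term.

P: runs through the weekdays Mon→Sun; Tue, Wed, Thu, Fri → Sat.
Q: alternating steps +6, +8, +6, +8, …, so 36, 42, 50, 56 → 64.
So the next term is (p=Sat,q=64).

(p=Sat,q=64)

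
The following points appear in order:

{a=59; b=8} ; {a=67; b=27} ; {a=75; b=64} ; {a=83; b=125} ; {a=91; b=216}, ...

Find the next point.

{a=99; b=343}

For the a, +8 each step: 59, 67, 75, 83, 91 → 99.
B — perfect cubes: 2³, 3³, 4³, …: 8, 27, 64, 125, 216 → 343.
Putting it together: {a=99; b=343}.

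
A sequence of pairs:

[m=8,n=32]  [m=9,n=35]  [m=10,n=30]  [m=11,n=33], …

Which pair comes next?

M: 8, 9, 10, 11 → 12 (+1 each step).
N: alternating steps +3, −5, +3, −5, …, so 32, 35, 30, 33 → 28.
Combining the parts gives [m=12,n=28].

[m=12,n=28]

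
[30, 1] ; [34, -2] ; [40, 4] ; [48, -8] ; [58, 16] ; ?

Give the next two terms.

First value: 30, 34, 40, 48, 58 → 70 → 84 (differences are 4, 6, 8, … (increasing by 2 each time)).
Second value: ×(-2) each step, so 1, -2, 4, -8, 16 → -32 → 64.
So the next two terms are [70, -32] and [84, 64].

[70, -32], [84, 64]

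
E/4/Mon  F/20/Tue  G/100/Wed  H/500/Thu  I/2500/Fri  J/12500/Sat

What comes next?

K/62500/Sun

For the letter, letters move forward 1 place in the alphabet: E, F, G, H, I, J → K.
Second component goes 4, 20, 100, 500, 2500, 12500 → 62500 (×5 each step).
Day: runs through the weekdays Mon→Sun, so Mon, Tue, Wed, Thu, Fri, Sat → Sun.
Combining the parts gives K/62500/Sun.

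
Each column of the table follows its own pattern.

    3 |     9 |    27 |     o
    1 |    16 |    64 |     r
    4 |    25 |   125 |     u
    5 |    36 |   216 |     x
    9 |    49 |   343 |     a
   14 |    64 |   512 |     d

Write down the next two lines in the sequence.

First component goes 3, 1, 4, 5, 9, 14 → 23 → 37 (each term is the sum of the two before it).
Second component — perfect squares: 3², 4², 5², …: 9, 16, 25, 36, 49, 64 → 81 → 100.
For the third component, perfect cubes: 3³, 4³, 5³, …: 27, 64, 125, 216, 343, 512 → 729 → 1000.
Letter — letters move forward 3 places in the alphabet, wrapping Z→A: o, r, u, x, a, d → g → j.
Putting the parts together: 23  81  729  g and then 37  100  1000  j.

23  81  729  g; 37  100  1000  j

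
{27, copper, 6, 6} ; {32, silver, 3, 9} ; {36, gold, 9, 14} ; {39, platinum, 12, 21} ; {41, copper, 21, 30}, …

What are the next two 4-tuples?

First coordinate — differences are 5, 4, 3, … (decreasing by 1 each time): 27, 32, 36, 39, 41 → 42 → 42.
For the metal, repeats copper → silver → gold → platinum: copper, silver, gold, platinum, copper → silver → gold.
Third coordinate — each term is the sum of the two before it: 6, 3, 9, 12, 21 → 33 → 54.
Fourth coordinate: differences are 3, 5, 7, … (increasing by 2 each time); 6, 9, 14, 21, 30 → 41 → 54.
So the next two 4-tuples are {42, silver, 33, 41} and {42, gold, 54, 54}.

{42, silver, 33, 41}, {42, gold, 54, 54}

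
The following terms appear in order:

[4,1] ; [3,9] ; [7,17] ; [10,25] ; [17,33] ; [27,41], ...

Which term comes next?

First coordinate: 4, 3, 7, 10, 17, 27 → 44 (each term is the sum of the two before it).
Second coordinate: 1, 9, 17, 25, 33, 41 → 49 (+8 each step).
Putting it together: [44,49].

[44,49]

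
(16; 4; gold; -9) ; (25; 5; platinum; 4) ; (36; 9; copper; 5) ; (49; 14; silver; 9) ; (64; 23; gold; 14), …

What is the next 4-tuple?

First value: perfect squares: 4², 5², 6², …, so 16, 25, 36, 49, 64 → 81.
For the second value, each term is the sum of the two before it: 4, 5, 9, 14, 23 → 37.
Metal goes gold, platinum, copper, silver, gold → platinum (repeats gold → platinum → copper → silver).
Fourth value: always the previous value of the second value, so -9, 4, 5, 9, 14 → 23.
Putting it together: (81; 37; platinum; 23).

(81; 37; platinum; 23)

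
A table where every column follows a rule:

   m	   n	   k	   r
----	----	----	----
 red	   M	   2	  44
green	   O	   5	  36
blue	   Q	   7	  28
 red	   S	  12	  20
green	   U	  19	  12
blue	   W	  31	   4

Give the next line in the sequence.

red  Y  50  -4

Column m — repeats red → green → blue: red, green, blue, red, green, blue → red.
Column n: letters move forward 2 places in the alphabet, so M, O, Q, S, U, W → Y.
Column k goes 2, 5, 7, 12, 19, 31 → 50 (each term is the sum of the two before it).
Column r: −8 each step; 44, 36, 28, 20, 12, 4 → -4.
Combining the parts gives red  Y  50  -4.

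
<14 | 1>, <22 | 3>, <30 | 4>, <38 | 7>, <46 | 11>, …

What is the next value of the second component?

18

Second component goes 1, 3, 4, 7, 11 → 18 (each term is the sum of the two before it).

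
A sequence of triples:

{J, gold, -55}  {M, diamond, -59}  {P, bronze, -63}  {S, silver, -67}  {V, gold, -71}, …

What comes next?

For the letter, letters move forward 3 places in the alphabet: J, M, P, S, V → Y.
Rank goes gold, diamond, bronze, silver, gold → diamond (repeats gold → diamond → bronze → silver).
Third coordinate: −4 each step, so -55, -59, -63, -67, -71 → -75.
Combining the parts gives {Y, diamond, -75}.

{Y, diamond, -75}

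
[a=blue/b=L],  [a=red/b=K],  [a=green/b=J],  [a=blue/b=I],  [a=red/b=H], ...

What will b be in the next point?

G

A: blue, red, green, blue, red → green (repeats blue → red → green).
B goes L, K, J, I, H → G (letters move back 1 place in the alphabet).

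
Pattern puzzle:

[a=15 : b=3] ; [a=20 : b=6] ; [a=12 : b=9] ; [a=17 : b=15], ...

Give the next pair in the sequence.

[a=9 : b=24]

A: alternating steps +5, −8, +5, −8, …, so 15, 20, 12, 17 → 9.
B: each term is the sum of the two before it, so 3, 6, 9, 15 → 24.
So the next pair is [a=9 : b=24].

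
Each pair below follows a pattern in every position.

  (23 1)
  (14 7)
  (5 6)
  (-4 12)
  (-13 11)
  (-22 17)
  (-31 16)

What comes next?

(-40 22)

First part: −9 each step, so 23, 14, 5, -4, -13, -22, -31 → -40.
Second part: alternating steps +6, −1, +6, −1, …, so 1, 7, 6, 12, 11, 17, 16 → 22.
Combining the parts gives (-40 22).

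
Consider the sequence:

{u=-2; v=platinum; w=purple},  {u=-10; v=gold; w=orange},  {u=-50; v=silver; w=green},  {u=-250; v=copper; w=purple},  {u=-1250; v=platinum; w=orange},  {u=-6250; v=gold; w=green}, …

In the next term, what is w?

purple

U: ×5 each step, so -2, -10, -50, -250, -1250, -6250 → -31250.
V: platinum, gold, silver, copper, platinum, gold → silver (repeats platinum → gold → silver → copper).
W goes purple, orange, green, purple, orange, green → purple (repeats purple → orange → green).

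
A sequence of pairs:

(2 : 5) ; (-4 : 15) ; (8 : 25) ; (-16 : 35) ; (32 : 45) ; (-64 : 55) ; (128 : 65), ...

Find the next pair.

First component — ×(-2) each step: 2, -4, 8, -16, 32, -64, 128 → -256.
Second component: 5, 15, 25, 35, 45, 55, 65 → 75 (+10 each step).
Putting it together: (-256 : 75).

(-256 : 75)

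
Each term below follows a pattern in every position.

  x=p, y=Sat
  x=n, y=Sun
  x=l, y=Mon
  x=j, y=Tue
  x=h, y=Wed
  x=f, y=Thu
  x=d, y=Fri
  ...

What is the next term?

x=b, y=Sat

For the x, letters move back 2 places in the alphabet: p, n, l, j, h, f, d → b.
Y: Sat, Sun, Mon, Tue, Wed, Thu, Fri → Sat (runs through the weekdays Mon→Sun).
Putting it together: x=b, y=Sat.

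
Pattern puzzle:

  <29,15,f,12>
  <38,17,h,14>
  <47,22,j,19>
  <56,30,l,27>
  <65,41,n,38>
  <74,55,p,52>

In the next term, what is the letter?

Letter: letters move forward 2 places in the alphabet, so f, h, j, l, n, p → r.

r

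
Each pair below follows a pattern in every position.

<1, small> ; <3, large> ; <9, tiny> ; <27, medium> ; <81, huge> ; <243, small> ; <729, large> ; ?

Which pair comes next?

For the first part, ×3 each step: 1, 3, 9, 27, 81, 243, 729 → 2187.
Size: repeats small → large → tiny → medium → huge, so small, large, tiny, medium, huge, small, large → tiny.
Combining the parts gives <2187, tiny>.

<2187, tiny>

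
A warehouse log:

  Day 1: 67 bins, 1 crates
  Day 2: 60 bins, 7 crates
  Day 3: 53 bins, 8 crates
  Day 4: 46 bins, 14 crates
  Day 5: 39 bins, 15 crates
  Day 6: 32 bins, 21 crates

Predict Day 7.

25 bins, 22 crates

Bins: 67, 60, 53, 46, 39, 32 → 25 (−7 each step).
Crates goes 1, 7, 8, 14, 15, 21 → 22 (alternating steps +6, +1, +6, +1, …).
Putting it together: 25 bins, 22 crates.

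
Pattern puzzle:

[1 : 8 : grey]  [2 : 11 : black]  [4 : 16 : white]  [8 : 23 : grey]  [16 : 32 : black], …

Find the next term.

[32 : 43 : white]

First slot goes 1, 2, 4, 8, 16 → 32 (×2 each step).
Second slot goes 8, 11, 16, 23, 32 → 43 (differences are 3, 5, 7, … (increasing by 2 each time)).
Shade goes grey, black, white, grey, black → white (repeats grey → black → white).
Combining the parts gives [32 : 43 : white].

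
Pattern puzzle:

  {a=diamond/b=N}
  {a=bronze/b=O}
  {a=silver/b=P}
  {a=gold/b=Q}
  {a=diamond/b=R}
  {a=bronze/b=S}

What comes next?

A goes diamond, bronze, silver, gold, diamond, bronze → silver (repeats diamond → bronze → silver → gold).
B: letters move forward 1 place in the alphabet; N, O, P, Q, R, S → T.
Putting it together: {a=silver/b=T}.

{a=silver/b=T}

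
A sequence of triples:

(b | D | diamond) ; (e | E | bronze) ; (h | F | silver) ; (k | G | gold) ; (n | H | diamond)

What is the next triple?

(q | I | bronze)

First letter: b, e, h, k, n → q (letters move forward 3 places in the alphabet).
Second letter: letters move forward 1 place in the alphabet; D, E, F, G, H → I.
Rank: repeats diamond → bronze → silver → gold; diamond, bronze, silver, gold, diamond → bronze.
So the next triple is (q | I | bronze).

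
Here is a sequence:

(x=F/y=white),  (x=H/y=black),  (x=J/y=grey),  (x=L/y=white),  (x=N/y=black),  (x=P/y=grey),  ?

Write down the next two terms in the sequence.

X: letters move forward 2 places in the alphabet, so F, H, J, L, N, P → R → T.
Y — repeats white → black → grey: white, black, grey, white, black, grey → white → black.
So the next two terms are (x=R/y=white) and (x=T/y=black).

(x=R/y=white), (x=T/y=black)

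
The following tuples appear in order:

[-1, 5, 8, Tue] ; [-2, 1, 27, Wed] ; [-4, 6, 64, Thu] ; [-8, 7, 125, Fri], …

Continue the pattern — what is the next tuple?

First coordinate: ×2 each step; -1, -2, -4, -8 → -16.
Second coordinate: each term is the sum of the two before it, so 5, 1, 6, 7 → 13.
Third coordinate: perfect cubes: 2³, 3³, 4³, …, so 8, 27, 64, 125 → 216.
Day: runs through the weekdays Mon→Sun, so Tue, Wed, Thu, Fri → Sat.
Combining the parts gives [-16, 13, 216, Sat].

[-16, 13, 216, Sat]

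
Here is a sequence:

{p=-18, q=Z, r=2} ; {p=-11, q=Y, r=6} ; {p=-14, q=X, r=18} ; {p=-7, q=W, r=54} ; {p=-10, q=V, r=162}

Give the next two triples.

{p=-3, q=U, r=486}, {p=-6, q=T, r=1458}

P: alternating steps +7, −3, +7, −3, …, so -18, -11, -14, -7, -10 → -3 → -6.
For the q, letters move back 1 place in the alphabet: Z, Y, X, W, V → U → T.
R: ×3 each step, so 2, 6, 18, 54, 162 → 486 → 1458.
Putting the parts together: {p=-3, q=U, r=486} and then {p=-6, q=T, r=1458}.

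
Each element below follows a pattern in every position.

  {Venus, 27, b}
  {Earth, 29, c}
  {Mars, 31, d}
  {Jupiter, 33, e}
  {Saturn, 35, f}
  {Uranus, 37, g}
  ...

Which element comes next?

Planet: Venus, Earth, Mars, Jupiter, Saturn, Uranus → Neptune (runs through the planets Mercury→Neptune).
Second coordinate — +2 each step: 27, 29, 31, 33, 35, 37 → 39.
Letter — letters move forward 1 place in the alphabet: b, c, d, e, f, g → h.
Combining the parts gives {Neptune, 39, h}.

{Neptune, 39, h}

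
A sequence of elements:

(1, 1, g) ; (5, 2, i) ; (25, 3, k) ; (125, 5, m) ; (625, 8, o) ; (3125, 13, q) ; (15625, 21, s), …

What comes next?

For the first entry, ×5 each step: 1, 5, 25, 125, 625, 3125, 15625 → 78125.
Second entry — each term is the sum of the two before it: 1, 2, 3, 5, 8, 13, 21 → 34.
Letter — letters move forward 2 places in the alphabet: g, i, k, m, o, q, s → u.
So the next element is (78125, 34, u).

(78125, 34, u)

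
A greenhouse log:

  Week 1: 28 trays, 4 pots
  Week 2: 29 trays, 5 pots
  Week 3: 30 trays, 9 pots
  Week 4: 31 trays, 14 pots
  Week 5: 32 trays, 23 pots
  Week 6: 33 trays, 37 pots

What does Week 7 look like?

Trays: +1 each step; 28, 29, 30, 31, 32, 33 → 34.
For the pots, each term is the sum of the two before it: 4, 5, 9, 14, 23, 37 → 60.
So the next line is 34 trays, 60 pots.

34 trays, 60 pots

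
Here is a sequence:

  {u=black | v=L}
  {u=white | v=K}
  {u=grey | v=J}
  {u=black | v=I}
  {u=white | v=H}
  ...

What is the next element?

U: repeats black → white → grey; black, white, grey, black, white → grey.
For the v, letters move back 1 place in the alphabet: L, K, J, I, H → G.
So the next element is {u=grey | v=G}.

{u=grey | v=G}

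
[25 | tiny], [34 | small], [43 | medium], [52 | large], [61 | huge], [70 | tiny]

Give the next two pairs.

[79 | small], [88 | medium]

First slot: +9 each step, so 25, 34, 43, 52, 61, 70 → 79 → 88.
For the size, repeats tiny → small → medium → large → huge: tiny, small, medium, large, huge, tiny → small → medium.
So the next two pairs are [79 | small] and [88 | medium].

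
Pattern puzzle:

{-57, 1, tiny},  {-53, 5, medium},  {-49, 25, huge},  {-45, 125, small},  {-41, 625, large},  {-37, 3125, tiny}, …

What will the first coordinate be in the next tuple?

First coordinate: +4 each step; -57, -53, -49, -45, -41, -37 → -33.

-33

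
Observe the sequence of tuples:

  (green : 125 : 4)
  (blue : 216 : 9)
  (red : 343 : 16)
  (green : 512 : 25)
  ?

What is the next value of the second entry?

729

Second entry — perfect cubes: 5³, 6³, 7³, …: 125, 216, 343, 512 → 729.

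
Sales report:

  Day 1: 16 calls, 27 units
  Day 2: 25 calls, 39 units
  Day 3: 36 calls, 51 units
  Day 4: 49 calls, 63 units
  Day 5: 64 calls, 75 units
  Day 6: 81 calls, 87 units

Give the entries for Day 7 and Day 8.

Calls: 16, 25, 36, 49, 64, 81 → 100 → 121 (perfect squares: 4², 5², 6², …).
Units: +12 each step; 27, 39, 51, 63, 75, 87 → 99 → 111.
Putting the parts together: 100 calls, 99 units and then 121 calls, 111 units.

100 calls, 99 units; 121 calls, 111 units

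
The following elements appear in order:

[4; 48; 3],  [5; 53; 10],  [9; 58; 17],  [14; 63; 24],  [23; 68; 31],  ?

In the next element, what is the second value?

73

Second value: +5 each step, so 48, 53, 58, 63, 68 → 73.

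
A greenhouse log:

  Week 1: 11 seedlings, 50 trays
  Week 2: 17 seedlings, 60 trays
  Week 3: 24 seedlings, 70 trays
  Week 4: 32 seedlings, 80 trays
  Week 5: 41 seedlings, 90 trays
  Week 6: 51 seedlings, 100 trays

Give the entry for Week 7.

62 seedlings, 110 trays

For the seedlings, differences are 6, 7, 8, … (increasing by 1 each time): 11, 17, 24, 32, 41, 51 → 62.
Trays: +10 each step, so 50, 60, 70, 80, 90, 100 → 110.
So the next record is 62 seedlings, 110 trays.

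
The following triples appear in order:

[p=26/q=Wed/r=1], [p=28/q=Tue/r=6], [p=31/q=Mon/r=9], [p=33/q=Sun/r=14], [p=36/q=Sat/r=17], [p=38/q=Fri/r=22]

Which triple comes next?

P: alternating steps +2, +3, +2, +3, …; 26, 28, 31, 33, 36, 38 → 41.
Q: runs backward through the weekdays Mon→Sun, so Wed, Tue, Mon, Sun, Sat, Fri → Thu.
R: alternating steps +5, +3, +5, +3, …, so 1, 6, 9, 14, 17, 22 → 25.
Combining the parts gives [p=41/q=Thu/r=25].

[p=41/q=Thu/r=25]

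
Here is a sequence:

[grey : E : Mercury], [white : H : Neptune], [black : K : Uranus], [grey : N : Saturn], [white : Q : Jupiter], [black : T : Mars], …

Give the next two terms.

[grey : W : Earth], [white : Z : Venus]

Shade — repeats grey → white → black: grey, white, black, grey, white, black → grey → white.
Letter: letters move forward 3 places in the alphabet, so E, H, K, N, Q, T → W → Z.
Planet: Mercury, Neptune, Uranus, Saturn, Jupiter, Mars → Earth → Venus (runs backward through the planets Mercury→Neptune).
So the next two terms are [grey : W : Earth] and [white : Z : Venus].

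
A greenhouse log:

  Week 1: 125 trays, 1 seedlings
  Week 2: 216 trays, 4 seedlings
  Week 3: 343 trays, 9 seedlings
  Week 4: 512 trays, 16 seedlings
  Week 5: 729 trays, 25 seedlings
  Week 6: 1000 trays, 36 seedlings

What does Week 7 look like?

1331 trays, 49 seedlings

Trays: perfect cubes: 5³, 6³, 7³, …, so 125, 216, 343, 512, 729, 1000 → 1331.
Seedlings: perfect squares: 1², 2², 3², …; 1, 4, 9, 16, 25, 36 → 49.
Putting it together: 1331 trays, 49 seedlings.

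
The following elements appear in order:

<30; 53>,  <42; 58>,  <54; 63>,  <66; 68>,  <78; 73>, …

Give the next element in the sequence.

<90; 78>

First part: +12 each step; 30, 42, 54, 66, 78 → 90.
Second part: 53, 58, 63, 68, 73 → 78 (+5 each step).
So the next element is <90; 78>.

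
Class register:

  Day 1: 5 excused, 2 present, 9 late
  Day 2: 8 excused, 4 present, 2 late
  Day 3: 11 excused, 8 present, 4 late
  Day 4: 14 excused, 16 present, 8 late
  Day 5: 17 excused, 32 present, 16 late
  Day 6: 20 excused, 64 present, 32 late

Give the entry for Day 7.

23 excused, 128 present, 64 late

Excused goes 5, 8, 11, 14, 17, 20 → 23 (+3 each step).
For the present, ×2 each step: 2, 4, 8, 16, 32, 64 → 128.
Late: always the previous value of the present, so 9, 2, 4, 8, 16, 32 → 64.
Putting it together: 23 excused, 128 present, 64 late.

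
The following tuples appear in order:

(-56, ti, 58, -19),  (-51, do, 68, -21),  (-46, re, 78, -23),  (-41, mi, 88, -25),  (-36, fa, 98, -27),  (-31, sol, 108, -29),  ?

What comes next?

First component: +5 each step, so -56, -51, -46, -41, -36, -31 → -26.
Note: runs through the solfège scale do→ti; ti, do, re, mi, fa, sol → la.
For the third component, +10 each step: 58, 68, 78, 88, 98, 108 → 118.
Fourth component goes -19, -21, -23, -25, -27, -29 → -31 (−2 each step).
Putting it together: (-26, la, 118, -31).

(-26, la, 118, -31)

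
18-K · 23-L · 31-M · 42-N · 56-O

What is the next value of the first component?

73

First component goes 18, 23, 31, 42, 56 → 73 (differences are 5, 8, 11, … (increasing by 3 each time)).
Letter: letters move forward 1 place in the alphabet, so K, L, M, N, O → P.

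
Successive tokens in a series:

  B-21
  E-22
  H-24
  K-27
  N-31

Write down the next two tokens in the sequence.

Q-36, T-42

For the letter, letters move forward 3 places in the alphabet: B, E, H, K, N → Q → T.
Second component goes 21, 22, 24, 27, 31 → 36 → 42 (differences are 1, 2, 3, … (increasing by 1 each time)).
Putting the parts together: Q-36 and then T-42.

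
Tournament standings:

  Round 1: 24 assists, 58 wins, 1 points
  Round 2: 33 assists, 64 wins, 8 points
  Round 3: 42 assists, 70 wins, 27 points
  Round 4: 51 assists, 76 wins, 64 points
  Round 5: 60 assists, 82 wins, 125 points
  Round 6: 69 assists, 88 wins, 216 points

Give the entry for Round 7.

78 assists, 94 wins, 343 points

Assists: +9 each step, so 24, 33, 42, 51, 60, 69 → 78.
Wins: +6 each step; 58, 64, 70, 76, 82, 88 → 94.
Points — perfect cubes: 1³, 2³, 3³, …: 1, 8, 27, 64, 125, 216 → 343.
Combining the parts gives 78 assists, 94 wins, 343 points.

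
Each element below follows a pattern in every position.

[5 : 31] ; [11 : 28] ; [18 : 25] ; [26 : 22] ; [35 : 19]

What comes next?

[45 : 16]

First slot: differences are 6, 7, 8, … (increasing by 1 each time); 5, 11, 18, 26, 35 → 45.
Second slot: −3 each step; 31, 28, 25, 22, 19 → 16.
Putting it together: [45 : 16].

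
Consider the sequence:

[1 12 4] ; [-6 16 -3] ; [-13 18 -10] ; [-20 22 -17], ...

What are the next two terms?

[-27 24 -24], [-34 28 -31]

First component: 1, -6, -13, -20 → -27 → -34 (−7 each step).
Second component: 12, 16, 18, 22 → 24 → 28 (alternating steps +4, +2, +4, +2, …).
Third component: always 3 more than the first component, so 4, -3, -10, -17 → -24 → -31.
Putting the parts together: [-27 24 -24] and then [-34 28 -31].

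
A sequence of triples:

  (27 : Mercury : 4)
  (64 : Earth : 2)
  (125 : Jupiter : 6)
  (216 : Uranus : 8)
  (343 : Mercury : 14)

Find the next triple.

First component — perfect cubes: 3³, 4³, 5³, …: 27, 64, 125, 216, 343 → 512.
Planet: repeats Mercury → Earth → Jupiter → Uranus; Mercury, Earth, Jupiter, Uranus, Mercury → Earth.
Third component: each term is the sum of the two before it; 4, 2, 6, 8, 14 → 22.
Putting it together: (512 : Earth : 22).

(512 : Earth : 22)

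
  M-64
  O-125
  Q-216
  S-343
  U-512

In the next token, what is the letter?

W

Letter: letters move forward 2 places in the alphabet, so M, O, Q, S, U → W.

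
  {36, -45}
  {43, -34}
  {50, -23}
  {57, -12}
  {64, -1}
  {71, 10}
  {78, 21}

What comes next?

First value goes 36, 43, 50, 57, 64, 71, 78 → 85 (+7 each step).
Second value goes -45, -34, -23, -12, -1, 10, 21 → 32 (+11 each step).
Combining the parts gives {85, 32}.

{85, 32}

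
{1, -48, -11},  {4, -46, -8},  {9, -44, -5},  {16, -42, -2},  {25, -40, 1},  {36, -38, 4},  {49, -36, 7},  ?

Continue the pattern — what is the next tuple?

First part — perfect squares: 1², 2², 3², …: 1, 4, 9, 16, 25, 36, 49 → 64.
Second part: +2 each step; -48, -46, -44, -42, -40, -38, -36 → -34.
Third part — +3 each step: -11, -8, -5, -2, 1, 4, 7 → 10.
Putting it together: {64, -34, 10}.

{64, -34, 10}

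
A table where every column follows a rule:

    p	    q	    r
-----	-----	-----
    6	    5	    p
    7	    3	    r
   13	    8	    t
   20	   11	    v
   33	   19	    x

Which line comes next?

Column p: 6, 7, 13, 20, 33 → 53 (each term is the sum of the two before it).
Column q: 5, 3, 8, 11, 19 → 30 (each term is the sum of the two before it).
Column r goes p, r, t, v, x → z (letters move forward 2 places in the alphabet).
So the next line is 53  30  z.

53  30  z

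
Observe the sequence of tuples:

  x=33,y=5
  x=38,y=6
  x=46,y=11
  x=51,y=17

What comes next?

x=59,y=28

X: alternating steps +5, +8, +5, +8, …, so 33, 38, 46, 51 → 59.
Y — each term is the sum of the two before it: 5, 6, 11, 17 → 28.
Putting it together: x=59,y=28.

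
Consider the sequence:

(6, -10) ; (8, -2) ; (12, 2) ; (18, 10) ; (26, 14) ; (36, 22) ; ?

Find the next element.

First part goes 6, 8, 12, 18, 26, 36 → 48 (differences are 2, 4, 6, … (increasing by 2 each time)).
Second part goes -10, -2, 2, 10, 14, 22 → 26 (alternating steps +8, +4, +8, +4, …).
So the next element is (48, 26).

(48, 26)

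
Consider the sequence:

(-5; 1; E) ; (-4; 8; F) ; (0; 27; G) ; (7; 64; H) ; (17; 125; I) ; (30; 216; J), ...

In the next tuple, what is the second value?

343

First value: -5, -4, 0, 7, 17, 30 → 46 (differences are 1, 4, 7, … (increasing by 3 each time)).
Second value: perfect cubes: 1³, 2³, 3³, …, so 1, 8, 27, 64, 125, 216 → 343.
Letter goes E, F, G, H, I, J → K (letters move forward 1 place in the alphabet).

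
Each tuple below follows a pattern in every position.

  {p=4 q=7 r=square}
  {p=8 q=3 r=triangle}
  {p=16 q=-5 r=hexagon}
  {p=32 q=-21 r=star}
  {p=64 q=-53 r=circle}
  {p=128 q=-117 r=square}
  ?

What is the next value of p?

256

P goes 4, 8, 16, 32, 64, 128 → 256 (×2 each step).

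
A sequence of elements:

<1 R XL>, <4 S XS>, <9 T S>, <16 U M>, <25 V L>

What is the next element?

First value goes 1, 4, 9, 16, 25 → 36 (perfect squares: 1², 2², 3², …).
Letter: letters move forward 1 place in the alphabet; R, S, T, U, V → W.
Size: runs through clothing sizes XS→XL, so XL, XS, S, M, L → XL.
So the next element is <36 W XL>.

<36 W XL>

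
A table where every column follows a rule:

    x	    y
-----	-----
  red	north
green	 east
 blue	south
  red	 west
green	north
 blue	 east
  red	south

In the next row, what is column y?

west

For the column y, repeats north → east → south → west: north, east, south, west, north, east, south → west.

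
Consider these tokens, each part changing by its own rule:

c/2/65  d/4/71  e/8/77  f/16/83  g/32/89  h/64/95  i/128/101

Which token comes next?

Letter — letters move forward 1 place in the alphabet: c, d, e, f, g, h, i → j.
Second component: ×2 each step; 2, 4, 8, 16, 32, 64, 128 → 256.
Third component — +6 each step: 65, 71, 77, 83, 89, 95, 101 → 107.
So the next token is j/256/107.

j/256/107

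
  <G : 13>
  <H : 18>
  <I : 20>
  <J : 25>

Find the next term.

Letter: letters move forward 1 place in the alphabet, so G, H, I, J → K.
Second value goes 13, 18, 20, 25 → 27 (alternating steps +5, +2, +5, +2, …).
Combining the parts gives <K : 27>.

<K : 27>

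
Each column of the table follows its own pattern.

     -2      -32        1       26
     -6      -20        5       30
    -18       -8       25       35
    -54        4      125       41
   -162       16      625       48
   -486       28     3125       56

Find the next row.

First component: -2, -6, -18, -54, -162, -486 → -1458 (×3 each step).
Second component: +12 each step, so -32, -20, -8, 4, 16, 28 → 40.
Third component: ×5 each step; 1, 5, 25, 125, 625, 3125 → 15625.
Fourth component: differences are 4, 5, 6, … (increasing by 1 each time); 26, 30, 35, 41, 48, 56 → 65.
Combining the parts gives -1458  40  15625  65.

-1458  40  15625  65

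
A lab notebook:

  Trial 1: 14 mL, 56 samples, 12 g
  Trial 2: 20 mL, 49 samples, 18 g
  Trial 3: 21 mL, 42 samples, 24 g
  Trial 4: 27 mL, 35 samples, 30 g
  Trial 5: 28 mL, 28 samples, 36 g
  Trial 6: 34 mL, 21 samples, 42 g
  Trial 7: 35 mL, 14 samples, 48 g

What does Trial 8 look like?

41 mL, 7 samples, 54 g

ML: alternating steps +6, +1, +6, +1, …, so 14, 20, 21, 27, 28, 34, 35 → 41.
Samples goes 56, 49, 42, 35, 28, 21, 14 → 7 (−7 each step).
G goes 12, 18, 24, 30, 36, 42, 48 → 54 (+6 each step).
Combining the parts gives 41 mL, 7 samples, 54 g.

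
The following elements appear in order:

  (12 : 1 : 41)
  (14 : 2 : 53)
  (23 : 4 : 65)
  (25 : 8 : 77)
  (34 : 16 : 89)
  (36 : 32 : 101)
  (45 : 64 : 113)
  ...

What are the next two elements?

(47 : 128 : 125), (56 : 256 : 137)

First entry: alternating steps +2, +9, +2, +9, …; 12, 14, 23, 25, 34, 36, 45 → 47 → 56.
For the second entry, ×2 each step: 1, 2, 4, 8, 16, 32, 64 → 128 → 256.
Third entry: +12 each step, so 41, 53, 65, 77, 89, 101, 113 → 125 → 137.
Putting the parts together: (47 : 128 : 125) and then (56 : 256 : 137).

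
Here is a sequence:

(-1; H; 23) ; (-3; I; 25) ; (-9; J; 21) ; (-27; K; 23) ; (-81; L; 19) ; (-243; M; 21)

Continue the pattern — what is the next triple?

First coordinate goes -1, -3, -9, -27, -81, -243 → -729 (×3 each step).
Letter goes H, I, J, K, L, M → N (letters move forward 1 place in the alphabet).
Third coordinate — alternating steps +2, −4, +2, −4, …: 23, 25, 21, 23, 19, 21 → 17.
Combining the parts gives (-729; N; 17).

(-729; N; 17)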